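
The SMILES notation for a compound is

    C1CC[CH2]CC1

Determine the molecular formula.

Walk through each heavy atom and fill implicit hydrogens from standard valence (C 4, N 3, O 2, S 2, halogen 1):
  atom 1: C, bond orders sum to 2 (valence 4) → 2 H
  atom 2: C, bond orders sum to 2 (valence 4) → 2 H
  atom 3: C, bond orders sum to 2 (valence 4) → 2 H
  atom 4: C with explicit H count 2
  atom 5: C, bond orders sum to 2 (valence 4) → 2 H
  atom 6: C, bond orders sum to 2 (valence 4) → 2 H
Totals → C:6, H:12.
In Hill order: C6H12.

C6H12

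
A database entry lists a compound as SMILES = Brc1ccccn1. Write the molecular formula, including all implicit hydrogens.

Walk through each heavy atom and fill implicit hydrogens from standard valence (C 4, N 3, O 2, S 2, halogen 1); for lowercase aromatic atoms, an aromatic c carries 1 H when it has two neighbours and 0 H with three, and aromatic n carries 0 H:
  atom 1: Br (halogen, monovalent) → 0 H
  atom 2: aromatic c, 3 neighbours → 0 H
  atom 3: aromatic c, 2 neighbours → 1 H
  atom 4: aromatic c, 2 neighbours → 1 H
  atom 5: aromatic c, 2 neighbours → 1 H
  atom 6: aromatic c, 2 neighbours → 1 H
  atom 7: aromatic n, 2 neighbours → 0 H
Totals → C:5, H:4, Br:1, N:1.
In Hill order: C5H4BrN.

C5H4BrN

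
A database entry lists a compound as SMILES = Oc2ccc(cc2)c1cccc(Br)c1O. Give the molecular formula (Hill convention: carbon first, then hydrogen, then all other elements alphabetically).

C12H9BrO2

Walk through each heavy atom and fill implicit hydrogens from standard valence (C 4, N 3, O 2, S 2, halogen 1); for lowercase aromatic atoms, an aromatic c carries 1 H when it has two neighbours and 0 H with three, and aromatic n carries 0 H:
  atom 1: O, bond orders sum to 1 (valence 2) → 1 H
  atom 2: aromatic c, 3 neighbours → 0 H
  atom 3: aromatic c, 2 neighbours → 1 H
  atom 4: aromatic c, 2 neighbours → 1 H
  atom 5: aromatic c, 3 neighbours → 0 H
  atom 6: aromatic c, 2 neighbours → 1 H
  atom 7: aromatic c, 2 neighbours → 1 H
  atom 8: aromatic c, 3 neighbours → 0 H
  atom 9: aromatic c, 2 neighbours → 1 H
  atom 10: aromatic c, 2 neighbours → 1 H
  atom 11: aromatic c, 2 neighbours → 1 H
  atom 12: aromatic c, 3 neighbours → 0 H
  atom 13: Br (halogen, monovalent) → 0 H
  atom 14: aromatic c, 3 neighbours → 0 H
  atom 15: O, bond orders sum to 1 (valence 2) → 1 H
Totals → C:12, H:9, Br:1, O:2.
In Hill order: C12H9BrO2.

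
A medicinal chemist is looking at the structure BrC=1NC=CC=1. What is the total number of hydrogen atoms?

4

Walk through each heavy atom and fill implicit hydrogens from standard valence (C 4, N 3, O 2, S 2, halogen 1):
  atom 1: Br (halogen, monovalent) → 0 H
  atom 2: C, bond orders sum to 4 (valence 4) → 0 H
  atom 3: N, bond orders sum to 2 (valence 3) → 1 H
  atom 4: C, bond orders sum to 3 (valence 4) → 1 H
  atom 5: C, bond orders sum to 3 (valence 4) → 1 H
  atom 6: C, bond orders sum to 3 (valence 4) → 1 H
Total hydrogens: 4.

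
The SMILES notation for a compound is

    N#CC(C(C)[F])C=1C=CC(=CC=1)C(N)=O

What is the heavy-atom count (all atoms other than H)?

Every atom symbol written in the SMILES (organic subset) is one heavy atom; implicit H are not written.
Heavy atoms by element → C:11, F:1, N:2, O:1.
Total: 15.

15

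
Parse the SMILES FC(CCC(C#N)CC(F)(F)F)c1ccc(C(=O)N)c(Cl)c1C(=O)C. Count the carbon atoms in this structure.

Count every carbon token in the SMILES (each C, including those in ring-closure positions and inside branches).
Carbon count: 16.

16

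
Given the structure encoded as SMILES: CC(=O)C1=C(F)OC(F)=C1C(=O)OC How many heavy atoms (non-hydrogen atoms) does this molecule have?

Every atom symbol written in the SMILES (organic subset) is one heavy atom; implicit H are not written.
Heavy atoms by element → C:8, F:2, O:4.
Total: 14.

14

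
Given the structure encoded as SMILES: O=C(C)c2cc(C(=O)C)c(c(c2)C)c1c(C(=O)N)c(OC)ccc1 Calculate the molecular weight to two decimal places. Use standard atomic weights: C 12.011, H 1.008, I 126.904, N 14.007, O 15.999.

First, the molecular formula is C19H19NO4 (counting implicit H from valence).
  C: 19 × 12.011 = 228.209
  H: 19 × 1.008 = 19.152
  N: 1 × 14.007 = 14.007
  O: 4 × 15.999 = 63.996
Sum: 19×12.011 + 19×1.008 + 1×14.007 + 4×15.999 = 325.364 → 325.36 g/mol.

325.36 g/mol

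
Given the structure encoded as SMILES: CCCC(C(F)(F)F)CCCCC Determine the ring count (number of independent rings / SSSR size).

In SMILES, each pair of matching ring-closure digits denotes one ring-closing bond; the number of such bonds equals the number of independent rings.
Ring-closure bonds here: 0.

0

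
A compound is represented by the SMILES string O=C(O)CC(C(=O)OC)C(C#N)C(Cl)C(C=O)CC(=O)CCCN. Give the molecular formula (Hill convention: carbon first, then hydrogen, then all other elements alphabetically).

C15H21ClN2O6

Walk through each heavy atom and fill implicit hydrogens from standard valence (C 4, N 3, O 2, S 2, halogen 1):
  atom 1: O, bond orders sum to 2 (valence 2) → 0 H
  atom 2: C, bond orders sum to 4 (valence 4) → 0 H
  atom 3: O, bond orders sum to 1 (valence 2) → 1 H
  atom 4: C, bond orders sum to 2 (valence 4) → 2 H
  atom 5: C, bond orders sum to 3 (valence 4) → 1 H
  atom 6: C, bond orders sum to 4 (valence 4) → 0 H
  atom 7: O, bond orders sum to 2 (valence 2) → 0 H
  atom 8: O, bond orders sum to 2 (valence 2) → 0 H
  atom 9: C, bond orders sum to 1 (valence 4) → 3 H
  atom 10: C, bond orders sum to 3 (valence 4) → 1 H
  atom 11: C, bond orders sum to 4 (valence 4) → 0 H
  atom 12: N, bond orders sum to 3 (valence 3) → 0 H
  atom 13: C, bond orders sum to 3 (valence 4) → 1 H
  atom 14: Cl (halogen, monovalent) → 0 H
  atom 15: C, bond orders sum to 3 (valence 4) → 1 H
  atom 16: C, bond orders sum to 3 (valence 4) → 1 H
  atom 17: O, bond orders sum to 2 (valence 2) → 0 H
  atom 18: C, bond orders sum to 2 (valence 4) → 2 H
  atom 19: C, bond orders sum to 4 (valence 4) → 0 H
  atom 20: O, bond orders sum to 2 (valence 2) → 0 H
  atom 21: C, bond orders sum to 2 (valence 4) → 2 H
  atom 22: C, bond orders sum to 2 (valence 4) → 2 H
  atom 23: C, bond orders sum to 2 (valence 4) → 2 H
  atom 24: N, bond orders sum to 1 (valence 3) → 2 H
Totals → C:15, H:21, Cl:1, N:2, O:6.
In Hill order: C15H21ClN2O6.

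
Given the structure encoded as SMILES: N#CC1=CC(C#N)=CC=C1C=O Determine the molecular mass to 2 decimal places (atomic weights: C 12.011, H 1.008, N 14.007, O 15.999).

156.14 g/mol

First, the molecular formula is C9H4N2O (counting implicit H from valence).
  C: 9 × 12.011 = 108.099
  H: 4 × 1.008 = 4.032
  N: 2 × 14.007 = 28.014
  O: 1 × 15.999 = 15.999
Sum: 9×12.011 + 4×1.008 + 2×14.007 + 1×15.999 = 156.144 → 156.14 g/mol.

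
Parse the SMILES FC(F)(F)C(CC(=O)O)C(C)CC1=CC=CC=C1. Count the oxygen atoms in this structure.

Scan the SMILES for O atoms (remember two-letter symbols like Cl and Br are single atoms).
Oxygen count: 2.

2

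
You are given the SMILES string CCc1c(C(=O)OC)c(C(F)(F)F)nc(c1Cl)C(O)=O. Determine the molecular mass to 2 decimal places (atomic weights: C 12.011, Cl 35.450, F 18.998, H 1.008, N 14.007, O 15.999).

311.64 g/mol

First, the molecular formula is C11H9ClF3NO4 (counting implicit H from valence).
  C: 11 × 12.011 = 132.121
  Cl: 1 × 35.450 = 35.450
  F: 3 × 18.998 = 56.994
  H: 9 × 1.008 = 9.072
  N: 1 × 14.007 = 14.007
  O: 4 × 15.999 = 63.996
Sum: 11×12.011 + 1×35.450 + 3×18.998 + 9×1.008 + 1×14.007 + 4×15.999 = 311.640 → 311.64 g/mol.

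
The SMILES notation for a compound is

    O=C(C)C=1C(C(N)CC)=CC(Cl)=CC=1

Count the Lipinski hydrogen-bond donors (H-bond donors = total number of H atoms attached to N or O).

Donors: find every N or O and count the H atoms it carries.
  atom 1 (O): bond orders sum to 2 → 0 H
  atom 7 (N): bond orders sum to 1 → 2 H
Lipinski HBD = 2.

2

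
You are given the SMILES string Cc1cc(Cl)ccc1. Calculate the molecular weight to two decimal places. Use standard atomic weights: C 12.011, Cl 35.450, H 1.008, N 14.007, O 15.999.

First, the molecular formula is C7H7Cl (counting implicit H from valence).
  C: 7 × 12.011 = 84.077
  Cl: 1 × 35.450 = 35.450
  H: 7 × 1.008 = 7.056
Sum: 7×12.011 + 1×35.450 + 7×1.008 = 126.583 → 126.58 g/mol.

126.58 g/mol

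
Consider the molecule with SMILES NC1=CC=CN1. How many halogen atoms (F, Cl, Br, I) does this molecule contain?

0

Scan the SMILES for the halogen motif — none present.
Groups that are present: 1 primary amine.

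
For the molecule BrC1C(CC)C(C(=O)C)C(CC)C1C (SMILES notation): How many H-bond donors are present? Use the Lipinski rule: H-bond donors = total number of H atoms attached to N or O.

Donors: find every N or O and count the H atoms it carries.
  atom 8 (O): bond orders sum to 2 → 0 H
Lipinski HBD = 0.

0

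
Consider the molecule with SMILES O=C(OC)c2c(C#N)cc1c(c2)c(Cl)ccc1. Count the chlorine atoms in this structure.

1

Scan the SMILES for Cl atoms (remember two-letter symbols like Cl and Br are single atoms).
Chlorine count: 1.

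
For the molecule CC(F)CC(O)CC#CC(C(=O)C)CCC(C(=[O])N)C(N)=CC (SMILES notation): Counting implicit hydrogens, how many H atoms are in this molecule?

27

Walk through each heavy atom and fill implicit hydrogens from standard valence (C 4, N 3, O 2, S 2, halogen 1):
  atom 1: C, bond orders sum to 1 (valence 4) → 3 H
  atom 2: C, bond orders sum to 3 (valence 4) → 1 H
  atom 3: F (halogen, monovalent) → 0 H
  atom 4: C, bond orders sum to 2 (valence 4) → 2 H
  atom 5: C, bond orders sum to 3 (valence 4) → 1 H
  atom 6: O, bond orders sum to 1 (valence 2) → 1 H
  atom 7: C, bond orders sum to 2 (valence 4) → 2 H
  atom 8: C, bond orders sum to 4 (valence 4) → 0 H
  atom 9: C, bond orders sum to 4 (valence 4) → 0 H
  atom 10: C, bond orders sum to 3 (valence 4) → 1 H
  atom 11: C, bond orders sum to 4 (valence 4) → 0 H
  atom 12: O, bond orders sum to 2 (valence 2) → 0 H
  atom 13: C, bond orders sum to 1 (valence 4) → 3 H
  atom 14: C, bond orders sum to 2 (valence 4) → 2 H
  atom 15: C, bond orders sum to 2 (valence 4) → 2 H
  atom 16: C, bond orders sum to 3 (valence 4) → 1 H
  atom 17: C, bond orders sum to 4 (valence 4) → 0 H
  atom 18: O with explicit H count 0
  atom 19: N, bond orders sum to 1 (valence 3) → 2 H
  atom 20: C, bond orders sum to 4 (valence 4) → 0 H
  atom 21: N, bond orders sum to 1 (valence 3) → 2 H
  atom 22: C, bond orders sum to 3 (valence 4) → 1 H
  atom 23: C, bond orders sum to 1 (valence 4) → 3 H
Total hydrogens: 27.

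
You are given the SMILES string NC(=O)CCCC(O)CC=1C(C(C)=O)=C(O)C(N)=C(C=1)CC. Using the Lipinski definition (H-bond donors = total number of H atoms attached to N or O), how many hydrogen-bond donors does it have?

6

Donors: find every N or O and count the H atoms it carries.
  atom 1 (N): bond orders sum to 1 → 2 H
  atom 3 (O): bond orders sum to 2 → 0 H
  atom 8 (O): bond orders sum to 1 → 1 H
  atom 14 (O): bond orders sum to 2 → 0 H
  atom 16 (O): bond orders sum to 1 → 1 H
  atom 18 (N): bond orders sum to 1 → 2 H
Lipinski HBD = 6.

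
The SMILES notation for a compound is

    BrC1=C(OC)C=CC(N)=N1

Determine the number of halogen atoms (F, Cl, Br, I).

1

Halogen atoms appear at heavy-atom position 1 (1×Br).
Other groups present: 1 ether, 1 primary amine.
Halogen count: 1.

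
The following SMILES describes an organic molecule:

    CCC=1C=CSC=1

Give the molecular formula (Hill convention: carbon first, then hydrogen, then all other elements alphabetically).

Walk through each heavy atom and fill implicit hydrogens from standard valence (C 4, N 3, O 2, S 2, halogen 1):
  atom 1: C, bond orders sum to 1 (valence 4) → 3 H
  atom 2: C, bond orders sum to 2 (valence 4) → 2 H
  atom 3: C, bond orders sum to 4 (valence 4) → 0 H
  atom 4: C, bond orders sum to 3 (valence 4) → 1 H
  atom 5: C, bond orders sum to 3 (valence 4) → 1 H
  atom 6: S, bond orders sum to 2 (valence 2) → 0 H
  atom 7: C, bond orders sum to 3 (valence 4) → 1 H
Totals → C:6, H:8, S:1.

C6H8S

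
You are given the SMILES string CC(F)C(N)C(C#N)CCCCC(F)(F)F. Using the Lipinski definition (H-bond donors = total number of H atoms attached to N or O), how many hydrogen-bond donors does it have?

2

Donors: find every N or O and count the H atoms it carries.
  atom 5 (N): bond orders sum to 1 → 2 H
  atom 8 (N): bond orders sum to 3 → 0 H
Lipinski HBD = 2.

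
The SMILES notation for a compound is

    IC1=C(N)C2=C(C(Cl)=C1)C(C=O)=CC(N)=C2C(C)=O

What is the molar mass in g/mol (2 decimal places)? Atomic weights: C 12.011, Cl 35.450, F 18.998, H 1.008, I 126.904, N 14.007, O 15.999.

388.59 g/mol

First, the molecular formula is C13H10ClIN2O2 (counting implicit H from valence).
  C: 13 × 12.011 = 156.143
  Cl: 1 × 35.450 = 35.450
  H: 10 × 1.008 = 10.080
  I: 1 × 126.904 = 126.904
  N: 2 × 14.007 = 28.014
  O: 2 × 15.999 = 31.998
Sum: 13×12.011 + 1×35.450 + 10×1.008 + 1×126.904 + 2×14.007 + 2×15.999 = 388.589 → 388.59 g/mol.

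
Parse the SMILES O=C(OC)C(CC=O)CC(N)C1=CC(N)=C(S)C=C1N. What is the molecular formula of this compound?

C13H19N3O3S

Walk through each heavy atom and fill implicit hydrogens from standard valence (C 4, N 3, O 2, S 2, halogen 1):
  atom 1: O, bond orders sum to 2 (valence 2) → 0 H
  atom 2: C, bond orders sum to 4 (valence 4) → 0 H
  atom 3: O, bond orders sum to 2 (valence 2) → 0 H
  atom 4: C, bond orders sum to 1 (valence 4) → 3 H
  atom 5: C, bond orders sum to 3 (valence 4) → 1 H
  atom 6: C, bond orders sum to 2 (valence 4) → 2 H
  atom 7: C, bond orders sum to 3 (valence 4) → 1 H
  atom 8: O, bond orders sum to 2 (valence 2) → 0 H
  atom 9: C, bond orders sum to 2 (valence 4) → 2 H
  atom 10: C, bond orders sum to 3 (valence 4) → 1 H
  atom 11: N, bond orders sum to 1 (valence 3) → 2 H
  atom 12: C, bond orders sum to 4 (valence 4) → 0 H
  atom 13: C, bond orders sum to 3 (valence 4) → 1 H
  atom 14: C, bond orders sum to 4 (valence 4) → 0 H
  atom 15: N, bond orders sum to 1 (valence 3) → 2 H
  atom 16: C, bond orders sum to 4 (valence 4) → 0 H
  atom 17: S, bond orders sum to 1 (valence 2) → 1 H
  atom 18: C, bond orders sum to 3 (valence 4) → 1 H
  atom 19: C, bond orders sum to 4 (valence 4) → 0 H
  atom 20: N, bond orders sum to 1 (valence 3) → 2 H
Totals → C:13, H:19, N:3, O:3, S:1.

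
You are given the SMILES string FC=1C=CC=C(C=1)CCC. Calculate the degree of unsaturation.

Degree of unsaturation = (number of rings) + (number of π bonds).
Ring closures in the SMILES: 1.
π bonds: 3 double bonds (each 1 DoU) → 3 DoU from unsaturation.
Total DoU = 1 + 3 = 4.

4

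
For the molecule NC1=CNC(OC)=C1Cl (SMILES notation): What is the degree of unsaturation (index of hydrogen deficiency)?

Degree of unsaturation = (number of rings) + (number of π bonds).
Ring closures in the SMILES: 1.
π bonds: 2 double bonds (each 1 DoU) → 2 DoU from unsaturation.
Total DoU = 1 + 2 = 3.

3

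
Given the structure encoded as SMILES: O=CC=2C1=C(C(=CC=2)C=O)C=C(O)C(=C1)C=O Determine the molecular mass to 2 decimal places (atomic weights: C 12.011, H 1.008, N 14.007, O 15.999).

First, the molecular formula is C13H8O4 (counting implicit H from valence).
  C: 13 × 12.011 = 156.143
  H: 8 × 1.008 = 8.064
  O: 4 × 15.999 = 63.996
Sum: 13×12.011 + 8×1.008 + 4×15.999 = 228.203 → 228.20 g/mol.

228.20 g/mol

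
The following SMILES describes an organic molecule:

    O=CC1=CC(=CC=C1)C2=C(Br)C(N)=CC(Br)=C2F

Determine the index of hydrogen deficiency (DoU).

Degree of unsaturation = (number of rings) + (number of π bonds).
Ring closures in the SMILES: 2.
π bonds: 7 double bonds (each 1 DoU) → 7 DoU from unsaturation.
Total DoU = 2 + 7 = 9.

9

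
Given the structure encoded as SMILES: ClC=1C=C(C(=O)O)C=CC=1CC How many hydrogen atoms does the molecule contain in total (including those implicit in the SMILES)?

9

Walk through each heavy atom and fill implicit hydrogens from standard valence (C 4, N 3, O 2, S 2, halogen 1):
  atom 1: Cl (halogen, monovalent) → 0 H
  atom 2: C, bond orders sum to 4 (valence 4) → 0 H
  atom 3: C, bond orders sum to 3 (valence 4) → 1 H
  atom 4: C, bond orders sum to 4 (valence 4) → 0 H
  atom 5: C, bond orders sum to 4 (valence 4) → 0 H
  atom 6: O, bond orders sum to 2 (valence 2) → 0 H
  atom 7: O, bond orders sum to 1 (valence 2) → 1 H
  atom 8: C, bond orders sum to 3 (valence 4) → 1 H
  atom 9: C, bond orders sum to 3 (valence 4) → 1 H
  atom 10: C, bond orders sum to 4 (valence 4) → 0 H
  atom 11: C, bond orders sum to 2 (valence 4) → 2 H
  atom 12: C, bond orders sum to 1 (valence 4) → 3 H
Total hydrogens: 9.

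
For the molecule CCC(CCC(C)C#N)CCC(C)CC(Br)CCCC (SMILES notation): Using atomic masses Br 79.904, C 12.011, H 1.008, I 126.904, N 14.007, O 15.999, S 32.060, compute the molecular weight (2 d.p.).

344.38 g/mol

First, the molecular formula is C18H34BrN (counting implicit H from valence).
  Br: 1 × 79.904 = 79.904
  C: 18 × 12.011 = 216.198
  H: 34 × 1.008 = 34.272
  N: 1 × 14.007 = 14.007
Sum: 1×79.904 + 18×12.011 + 34×1.008 + 1×14.007 = 344.381 → 344.38 g/mol.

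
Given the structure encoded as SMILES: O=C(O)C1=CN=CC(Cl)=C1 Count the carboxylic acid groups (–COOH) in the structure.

1

The carboxylic acid motif appears at heavy-atom position 2 in the SMILES.
Carboxylic acid count: 1.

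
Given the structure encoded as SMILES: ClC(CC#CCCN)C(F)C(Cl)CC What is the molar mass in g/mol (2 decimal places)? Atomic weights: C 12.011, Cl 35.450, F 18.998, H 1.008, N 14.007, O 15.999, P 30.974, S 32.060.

First, the molecular formula is C10H16Cl2FN (counting implicit H from valence).
  C: 10 × 12.011 = 120.110
  Cl: 2 × 35.450 = 70.900
  F: 1 × 18.998 = 18.998
  H: 16 × 1.008 = 16.128
  N: 1 × 14.007 = 14.007
Sum: 10×12.011 + 2×35.450 + 1×18.998 + 16×1.008 + 1×14.007 = 240.143 → 240.14 g/mol.

240.14 g/mol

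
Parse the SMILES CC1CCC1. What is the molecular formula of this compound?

Walk through each heavy atom and fill implicit hydrogens from standard valence (C 4, N 3, O 2, S 2, halogen 1):
  atom 1: C, bond orders sum to 1 (valence 4) → 3 H
  atom 2: C, bond orders sum to 3 (valence 4) → 1 H
  atom 3: C, bond orders sum to 2 (valence 4) → 2 H
  atom 4: C, bond orders sum to 2 (valence 4) → 2 H
  atom 5: C, bond orders sum to 2 (valence 4) → 2 H
Totals → C:5, H:10.

C5H10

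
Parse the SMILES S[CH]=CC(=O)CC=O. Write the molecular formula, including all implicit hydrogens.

C5H6O2S

Walk through each heavy atom and fill implicit hydrogens from standard valence (C 4, N 3, O 2, S 2, halogen 1):
  atom 1: S, bond orders sum to 1 (valence 2) → 1 H
  atom 2: C with explicit H count 1
  atom 3: C, bond orders sum to 3 (valence 4) → 1 H
  atom 4: C, bond orders sum to 4 (valence 4) → 0 H
  atom 5: O, bond orders sum to 2 (valence 2) → 0 H
  atom 6: C, bond orders sum to 2 (valence 4) → 2 H
  atom 7: C, bond orders sum to 3 (valence 4) → 1 H
  atom 8: O, bond orders sum to 2 (valence 2) → 0 H
Totals → C:5, H:6, O:2, S:1.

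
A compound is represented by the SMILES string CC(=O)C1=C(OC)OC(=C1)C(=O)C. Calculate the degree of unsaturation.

Degree of unsaturation = (number of rings) + (number of π bonds).
Ring closures in the SMILES: 1.
π bonds: 4 double bonds (each 1 DoU) → 4 DoU from unsaturation.
Total DoU = 1 + 4 = 5.

5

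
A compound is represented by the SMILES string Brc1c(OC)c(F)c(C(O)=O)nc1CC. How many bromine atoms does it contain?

Scan the SMILES for Br atoms (remember two-letter symbols like Cl and Br are single atoms).
Bromine count: 1.

1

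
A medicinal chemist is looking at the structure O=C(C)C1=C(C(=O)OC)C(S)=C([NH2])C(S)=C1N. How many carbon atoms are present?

10

Count every carbon token in the SMILES (each C, including those in ring-closure positions and inside branches).
Carbon count: 10.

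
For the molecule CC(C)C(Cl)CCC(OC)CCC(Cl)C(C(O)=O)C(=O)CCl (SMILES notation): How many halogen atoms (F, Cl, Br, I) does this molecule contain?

3

Halogen atoms appear at heavy-atom positions 5, 14, 22 (3×Cl).
Other groups present: 1 carboxylic acid, 1 ether, 1 ketone.
Halogen count: 3.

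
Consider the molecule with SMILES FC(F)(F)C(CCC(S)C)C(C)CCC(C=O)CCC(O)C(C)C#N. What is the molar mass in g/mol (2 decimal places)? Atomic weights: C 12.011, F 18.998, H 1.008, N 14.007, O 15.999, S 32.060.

381.50 g/mol

First, the molecular formula is C18H30F3NO2S (counting implicit H from valence).
  C: 18 × 12.011 = 216.198
  F: 3 × 18.998 = 56.994
  H: 30 × 1.008 = 30.240
  N: 1 × 14.007 = 14.007
  O: 2 × 15.999 = 31.998
  S: 1 × 32.060 = 32.060
Sum: 18×12.011 + 3×18.998 + 30×1.008 + 1×14.007 + 2×15.999 + 1×32.060 = 381.497 → 381.50 g/mol.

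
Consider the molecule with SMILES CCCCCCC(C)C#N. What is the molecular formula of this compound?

Walk through each heavy atom and fill implicit hydrogens from standard valence (C 4, N 3, O 2, S 2, halogen 1):
  atom 1: C, bond orders sum to 1 (valence 4) → 3 H
  atom 2: C, bond orders sum to 2 (valence 4) → 2 H
  atom 3: C, bond orders sum to 2 (valence 4) → 2 H
  atom 4: C, bond orders sum to 2 (valence 4) → 2 H
  atom 5: C, bond orders sum to 2 (valence 4) → 2 H
  atom 6: C, bond orders sum to 2 (valence 4) → 2 H
  atom 7: C, bond orders sum to 3 (valence 4) → 1 H
  atom 8: C, bond orders sum to 1 (valence 4) → 3 H
  atom 9: C, bond orders sum to 4 (valence 4) → 0 H
  atom 10: N, bond orders sum to 3 (valence 3) → 0 H
Totals → C:9, H:17, N:1.

C9H17N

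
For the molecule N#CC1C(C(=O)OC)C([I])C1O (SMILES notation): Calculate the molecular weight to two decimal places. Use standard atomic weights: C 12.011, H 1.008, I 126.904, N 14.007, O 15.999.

281.05 g/mol

First, the molecular formula is C7H8INO3 (counting implicit H from valence).
  C: 7 × 12.011 = 84.077
  H: 8 × 1.008 = 8.064
  I: 1 × 126.904 = 126.904
  N: 1 × 14.007 = 14.007
  O: 3 × 15.999 = 47.997
Sum: 7×12.011 + 8×1.008 + 1×126.904 + 1×14.007 + 3×15.999 = 281.049 → 281.05 g/mol.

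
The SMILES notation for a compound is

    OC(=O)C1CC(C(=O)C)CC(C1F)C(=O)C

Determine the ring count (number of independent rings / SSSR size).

In SMILES, each pair of matching ring-closure digits denotes one ring-closing bond; the number of such bonds equals the number of independent rings.
Ring-closure bonds here: 1.

1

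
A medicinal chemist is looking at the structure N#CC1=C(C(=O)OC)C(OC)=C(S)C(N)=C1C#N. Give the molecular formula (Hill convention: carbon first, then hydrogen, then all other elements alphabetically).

C11H9N3O3S

Walk through each heavy atom and fill implicit hydrogens from standard valence (C 4, N 3, O 2, S 2, halogen 1):
  atom 1: N, bond orders sum to 3 (valence 3) → 0 H
  atom 2: C, bond orders sum to 4 (valence 4) → 0 H
  atom 3: C, bond orders sum to 4 (valence 4) → 0 H
  atom 4: C, bond orders sum to 4 (valence 4) → 0 H
  atom 5: C, bond orders sum to 4 (valence 4) → 0 H
  atom 6: O, bond orders sum to 2 (valence 2) → 0 H
  atom 7: O, bond orders sum to 2 (valence 2) → 0 H
  atom 8: C, bond orders sum to 1 (valence 4) → 3 H
  atom 9: C, bond orders sum to 4 (valence 4) → 0 H
  atom 10: O, bond orders sum to 2 (valence 2) → 0 H
  atom 11: C, bond orders sum to 1 (valence 4) → 3 H
  atom 12: C, bond orders sum to 4 (valence 4) → 0 H
  atom 13: S, bond orders sum to 1 (valence 2) → 1 H
  atom 14: C, bond orders sum to 4 (valence 4) → 0 H
  atom 15: N, bond orders sum to 1 (valence 3) → 2 H
  atom 16: C, bond orders sum to 4 (valence 4) → 0 H
  atom 17: C, bond orders sum to 4 (valence 4) → 0 H
  atom 18: N, bond orders sum to 3 (valence 3) → 0 H
Totals → C:11, H:9, N:3, O:3, S:1.
In Hill order: C11H9N3O3S.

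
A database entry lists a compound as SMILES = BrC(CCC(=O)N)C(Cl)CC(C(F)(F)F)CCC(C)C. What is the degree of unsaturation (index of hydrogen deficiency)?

Molecular formula: C13H22BrClF3NO.
DoU = (2C + 2 + N − H − X) / 2, where X is the halogen count and O/S are ignored.
    = (2·13 + 2 + 1 − 22 − 5) / 2 = 2 / 2 = 1.

1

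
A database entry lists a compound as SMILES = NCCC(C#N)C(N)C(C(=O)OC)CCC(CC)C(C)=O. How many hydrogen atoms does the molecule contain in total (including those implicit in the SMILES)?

27

Walk through each heavy atom and fill implicit hydrogens from standard valence (C 4, N 3, O 2, S 2, halogen 1):
  atom 1: N, bond orders sum to 1 (valence 3) → 2 H
  atom 2: C, bond orders sum to 2 (valence 4) → 2 H
  atom 3: C, bond orders sum to 2 (valence 4) → 2 H
  atom 4: C, bond orders sum to 3 (valence 4) → 1 H
  atom 5: C, bond orders sum to 4 (valence 4) → 0 H
  atom 6: N, bond orders sum to 3 (valence 3) → 0 H
  atom 7: C, bond orders sum to 3 (valence 4) → 1 H
  atom 8: N, bond orders sum to 1 (valence 3) → 2 H
  atom 9: C, bond orders sum to 3 (valence 4) → 1 H
  atom 10: C, bond orders sum to 4 (valence 4) → 0 H
  atom 11: O, bond orders sum to 2 (valence 2) → 0 H
  atom 12: O, bond orders sum to 2 (valence 2) → 0 H
  atom 13: C, bond orders sum to 1 (valence 4) → 3 H
  atom 14: C, bond orders sum to 2 (valence 4) → 2 H
  atom 15: C, bond orders sum to 2 (valence 4) → 2 H
  atom 16: C, bond orders sum to 3 (valence 4) → 1 H
  atom 17: C, bond orders sum to 2 (valence 4) → 2 H
  atom 18: C, bond orders sum to 1 (valence 4) → 3 H
  atom 19: C, bond orders sum to 4 (valence 4) → 0 H
  atom 20: C, bond orders sum to 1 (valence 4) → 3 H
  atom 21: O, bond orders sum to 2 (valence 2) → 0 H
Total hydrogens: 27.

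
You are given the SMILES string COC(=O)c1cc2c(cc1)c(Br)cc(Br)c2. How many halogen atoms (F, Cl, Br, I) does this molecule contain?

2

Halogen atoms appear at heavy-atom positions 12, 15 (2×Br).
Other groups present: 1 ester.
Halogen count: 2.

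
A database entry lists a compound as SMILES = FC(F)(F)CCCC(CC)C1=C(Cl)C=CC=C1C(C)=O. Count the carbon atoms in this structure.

Count every carbon token in the SMILES (each C, including those in ring-closure positions and inside branches).
Carbon count: 15.

15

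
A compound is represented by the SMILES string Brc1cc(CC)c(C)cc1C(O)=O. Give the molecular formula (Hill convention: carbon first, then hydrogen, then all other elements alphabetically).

Walk through each heavy atom and fill implicit hydrogens from standard valence (C 4, N 3, O 2, S 2, halogen 1); for lowercase aromatic atoms, an aromatic c carries 1 H when it has two neighbours and 0 H with three, and aromatic n carries 0 H:
  atom 1: Br (halogen, monovalent) → 0 H
  atom 2: aromatic c, 3 neighbours → 0 H
  atom 3: aromatic c, 2 neighbours → 1 H
  atom 4: aromatic c, 3 neighbours → 0 H
  atom 5: C, bond orders sum to 2 (valence 4) → 2 H
  atom 6: C, bond orders sum to 1 (valence 4) → 3 H
  atom 7: aromatic c, 3 neighbours → 0 H
  atom 8: C, bond orders sum to 1 (valence 4) → 3 H
  atom 9: aromatic c, 2 neighbours → 1 H
  atom 10: aromatic c, 3 neighbours → 0 H
  atom 11: C, bond orders sum to 4 (valence 4) → 0 H
  atom 12: O, bond orders sum to 1 (valence 2) → 1 H
  atom 13: O, bond orders sum to 2 (valence 2) → 0 H
Totals → C:10, H:11, Br:1, O:2.
In Hill order: C10H11BrO2.

C10H11BrO2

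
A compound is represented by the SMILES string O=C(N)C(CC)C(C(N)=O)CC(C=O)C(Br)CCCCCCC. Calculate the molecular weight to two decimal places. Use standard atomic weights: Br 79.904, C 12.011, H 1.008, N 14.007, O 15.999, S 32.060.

391.35 g/mol

First, the molecular formula is C17H31BrN2O3 (counting implicit H from valence).
  Br: 1 × 79.904 = 79.904
  C: 17 × 12.011 = 204.187
  H: 31 × 1.008 = 31.248
  N: 2 × 14.007 = 28.014
  O: 3 × 15.999 = 47.997
Sum: 1×79.904 + 17×12.011 + 31×1.008 + 2×14.007 + 3×15.999 = 391.350 → 391.35 g/mol.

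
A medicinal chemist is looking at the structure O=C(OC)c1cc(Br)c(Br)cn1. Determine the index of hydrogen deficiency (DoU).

Molecular formula: C7H5Br2NO2.
DoU = (2C + 2 + N − H − X) / 2, where X is the halogen count and O/S are ignored.
    = (2·7 + 2 + 1 − 5 − 2) / 2 = 10 / 2 = 5.

5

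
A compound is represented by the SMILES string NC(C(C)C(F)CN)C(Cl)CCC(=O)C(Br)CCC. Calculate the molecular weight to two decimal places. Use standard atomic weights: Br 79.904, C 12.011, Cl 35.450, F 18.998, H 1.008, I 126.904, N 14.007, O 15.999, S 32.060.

First, the molecular formula is C13H25BrClFN2O (counting implicit H from valence).
  Br: 1 × 79.904 = 79.904
  C: 13 × 12.011 = 156.143
  Cl: 1 × 35.450 = 35.450
  F: 1 × 18.998 = 18.998
  H: 25 × 1.008 = 25.200
  N: 2 × 14.007 = 28.014
  O: 1 × 15.999 = 15.999
Sum: 1×79.904 + 13×12.011 + 1×35.450 + 1×18.998 + 25×1.008 + 2×14.007 + 1×15.999 = 359.708 → 359.71 g/mol.

359.71 g/mol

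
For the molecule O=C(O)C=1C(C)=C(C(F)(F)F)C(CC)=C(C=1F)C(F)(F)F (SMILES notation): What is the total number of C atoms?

12

Count every carbon token in the SMILES (each C, including those in ring-closure positions and inside branches).
Carbon count: 12.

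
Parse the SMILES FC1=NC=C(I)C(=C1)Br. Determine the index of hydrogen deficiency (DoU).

Molecular formula: C5H2BrFIN.
DoU = (2C + 2 + N − H − X) / 2, where X is the halogen count and O/S are ignored.
    = (2·5 + 2 + 1 − 2 − 3) / 2 = 8 / 2 = 4.

4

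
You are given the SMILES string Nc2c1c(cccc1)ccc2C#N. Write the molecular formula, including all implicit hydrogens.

Walk through each heavy atom and fill implicit hydrogens from standard valence (C 4, N 3, O 2, S 2, halogen 1); for lowercase aromatic atoms, an aromatic c carries 1 H when it has two neighbours and 0 H with three, and aromatic n carries 0 H:
  atom 1: N, bond orders sum to 1 (valence 3) → 2 H
  atom 2: aromatic c, 3 neighbours → 0 H
  atom 3: aromatic c, 3 neighbours → 0 H
  atom 4: aromatic c, 3 neighbours → 0 H
  atom 5: aromatic c, 2 neighbours → 1 H
  atom 6: aromatic c, 2 neighbours → 1 H
  atom 7: aromatic c, 2 neighbours → 1 H
  atom 8: aromatic c, 2 neighbours → 1 H
  atom 9: aromatic c, 2 neighbours → 1 H
  atom 10: aromatic c, 2 neighbours → 1 H
  atom 11: aromatic c, 3 neighbours → 0 H
  atom 12: C, bond orders sum to 4 (valence 4) → 0 H
  atom 13: N, bond orders sum to 3 (valence 3) → 0 H
Totals → C:11, H:8, N:2.
In Hill order: C11H8N2.

C11H8N2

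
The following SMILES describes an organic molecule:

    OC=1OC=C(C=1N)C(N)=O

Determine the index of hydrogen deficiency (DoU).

4

Molecular formula: C5H6N2O3.
DoU = (2C + 2 + N − H − X) / 2, where X is the halogen count and O/S are ignored.
    = (2·5 + 2 + 2 − 6 − 0) / 2 = 8 / 2 = 4.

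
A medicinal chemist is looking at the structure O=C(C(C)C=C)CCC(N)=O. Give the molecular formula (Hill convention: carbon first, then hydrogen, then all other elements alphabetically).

Walk through each heavy atom and fill implicit hydrogens from standard valence (C 4, N 3, O 2, S 2, halogen 1):
  atom 1: O, bond orders sum to 2 (valence 2) → 0 H
  atom 2: C, bond orders sum to 4 (valence 4) → 0 H
  atom 3: C, bond orders sum to 3 (valence 4) → 1 H
  atom 4: C, bond orders sum to 1 (valence 4) → 3 H
  atom 5: C, bond orders sum to 3 (valence 4) → 1 H
  atom 6: C, bond orders sum to 2 (valence 4) → 2 H
  atom 7: C, bond orders sum to 2 (valence 4) → 2 H
  atom 8: C, bond orders sum to 2 (valence 4) → 2 H
  atom 9: C, bond orders sum to 4 (valence 4) → 0 H
  atom 10: N, bond orders sum to 1 (valence 3) → 2 H
  atom 11: O, bond orders sum to 2 (valence 2) → 0 H
Totals → C:8, H:13, N:1, O:2.

C8H13NO2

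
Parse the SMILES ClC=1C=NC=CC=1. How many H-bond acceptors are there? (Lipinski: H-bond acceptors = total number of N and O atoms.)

N atoms: 1; O atoms: 0.
Lipinski HBA = 1 + 0 = 1.

1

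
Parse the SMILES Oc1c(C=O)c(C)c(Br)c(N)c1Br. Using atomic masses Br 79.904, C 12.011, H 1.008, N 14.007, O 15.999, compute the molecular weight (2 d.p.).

308.96 g/mol

First, the molecular formula is C8H7Br2NO2 (counting implicit H from valence).
  Br: 2 × 79.904 = 159.808
  C: 8 × 12.011 = 96.088
  H: 7 × 1.008 = 7.056
  N: 1 × 14.007 = 14.007
  O: 2 × 15.999 = 31.998
Sum: 2×79.904 + 8×12.011 + 7×1.008 + 1×14.007 + 2×15.999 = 308.957 → 308.96 g/mol.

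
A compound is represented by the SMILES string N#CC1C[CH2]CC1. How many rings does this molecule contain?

In SMILES, each pair of matching ring-closure digits denotes one ring-closing bond; the number of such bonds equals the number of independent rings.
Ring-closure bonds here: 1.

1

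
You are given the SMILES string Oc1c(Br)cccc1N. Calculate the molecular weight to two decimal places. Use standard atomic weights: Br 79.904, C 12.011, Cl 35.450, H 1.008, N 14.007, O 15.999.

188.02 g/mol

First, the molecular formula is C6H6BrNO (counting implicit H from valence).
  Br: 1 × 79.904 = 79.904
  C: 6 × 12.011 = 72.066
  H: 6 × 1.008 = 6.048
  N: 1 × 14.007 = 14.007
  O: 1 × 15.999 = 15.999
Sum: 1×79.904 + 6×12.011 + 6×1.008 + 1×14.007 + 1×15.999 = 188.024 → 188.02 g/mol.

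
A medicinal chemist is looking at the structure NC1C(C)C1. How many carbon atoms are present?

Count every carbon token in the SMILES (each C, including those in ring-closure positions and inside branches).
Carbon count: 4.

4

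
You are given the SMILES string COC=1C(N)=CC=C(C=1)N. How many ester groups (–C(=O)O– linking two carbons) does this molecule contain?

Scan the SMILES for the ester motif — none present.
Groups that are present: 1 ether, 2 primary amine.

0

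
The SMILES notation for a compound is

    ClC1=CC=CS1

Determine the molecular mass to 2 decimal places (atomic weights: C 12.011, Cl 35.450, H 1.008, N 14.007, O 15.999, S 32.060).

118.58 g/mol

First, the molecular formula is C4H3ClS (counting implicit H from valence).
  C: 4 × 12.011 = 48.044
  Cl: 1 × 35.450 = 35.450
  H: 3 × 1.008 = 3.024
  S: 1 × 32.060 = 32.060
Sum: 4×12.011 + 1×35.450 + 3×1.008 + 1×32.060 = 118.578 → 118.58 g/mol.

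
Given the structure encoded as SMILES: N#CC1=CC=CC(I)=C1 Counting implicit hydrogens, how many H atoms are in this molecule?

4

Walk through each heavy atom and fill implicit hydrogens from standard valence (C 4, N 3, O 2, S 2, halogen 1):
  atom 1: N, bond orders sum to 3 (valence 3) → 0 H
  atom 2: C, bond orders sum to 4 (valence 4) → 0 H
  atom 3: C, bond orders sum to 4 (valence 4) → 0 H
  atom 4: C, bond orders sum to 3 (valence 4) → 1 H
  atom 5: C, bond orders sum to 3 (valence 4) → 1 H
  atom 6: C, bond orders sum to 3 (valence 4) → 1 H
  atom 7: C, bond orders sum to 4 (valence 4) → 0 H
  atom 8: I (halogen, monovalent) → 0 H
  atom 9: C, bond orders sum to 3 (valence 4) → 1 H
Total hydrogens: 4.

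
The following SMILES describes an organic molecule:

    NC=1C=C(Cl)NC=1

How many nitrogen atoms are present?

2

Scan the SMILES for N atoms (remember two-letter symbols like Cl and Br are single atoms).
Nitrogen count: 2.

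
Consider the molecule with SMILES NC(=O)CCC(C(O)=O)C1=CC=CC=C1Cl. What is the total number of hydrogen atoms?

Walk through each heavy atom and fill implicit hydrogens from standard valence (C 4, N 3, O 2, S 2, halogen 1):
  atom 1: N, bond orders sum to 1 (valence 3) → 2 H
  atom 2: C, bond orders sum to 4 (valence 4) → 0 H
  atom 3: O, bond orders sum to 2 (valence 2) → 0 H
  atom 4: C, bond orders sum to 2 (valence 4) → 2 H
  atom 5: C, bond orders sum to 2 (valence 4) → 2 H
  atom 6: C, bond orders sum to 3 (valence 4) → 1 H
  atom 7: C, bond orders sum to 4 (valence 4) → 0 H
  atom 8: O, bond orders sum to 1 (valence 2) → 1 H
  atom 9: O, bond orders sum to 2 (valence 2) → 0 H
  atom 10: C, bond orders sum to 4 (valence 4) → 0 H
  atom 11: C, bond orders sum to 3 (valence 4) → 1 H
  atom 12: C, bond orders sum to 3 (valence 4) → 1 H
  atom 13: C, bond orders sum to 3 (valence 4) → 1 H
  atom 14: C, bond orders sum to 3 (valence 4) → 1 H
  atom 15: C, bond orders sum to 4 (valence 4) → 0 H
  atom 16: Cl (halogen, monovalent) → 0 H
Total hydrogens: 12.

12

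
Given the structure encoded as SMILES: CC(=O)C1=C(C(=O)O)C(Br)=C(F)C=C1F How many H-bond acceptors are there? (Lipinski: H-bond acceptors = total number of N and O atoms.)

N atoms: 0; O atoms: 3.
Lipinski HBA = 0 + 3 = 3.

3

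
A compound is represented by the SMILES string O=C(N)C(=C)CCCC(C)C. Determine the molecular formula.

C9H17NO

Walk through each heavy atom and fill implicit hydrogens from standard valence (C 4, N 3, O 2, S 2, halogen 1):
  atom 1: O, bond orders sum to 2 (valence 2) → 0 H
  atom 2: C, bond orders sum to 4 (valence 4) → 0 H
  atom 3: N, bond orders sum to 1 (valence 3) → 2 H
  atom 4: C, bond orders sum to 4 (valence 4) → 0 H
  atom 5: C, bond orders sum to 2 (valence 4) → 2 H
  atom 6: C, bond orders sum to 2 (valence 4) → 2 H
  atom 7: C, bond orders sum to 2 (valence 4) → 2 H
  atom 8: C, bond orders sum to 2 (valence 4) → 2 H
  atom 9: C, bond orders sum to 3 (valence 4) → 1 H
  atom 10: C, bond orders sum to 1 (valence 4) → 3 H
  atom 11: C, bond orders sum to 1 (valence 4) → 3 H
Totals → C:9, H:17, N:1, O:1.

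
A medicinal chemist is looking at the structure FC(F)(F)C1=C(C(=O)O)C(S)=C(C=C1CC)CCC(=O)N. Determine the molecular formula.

Walk through each heavy atom and fill implicit hydrogens from standard valence (C 4, N 3, O 2, S 2, halogen 1):
  atom 1: F (halogen, monovalent) → 0 H
  atom 2: C, bond orders sum to 4 (valence 4) → 0 H
  atom 3: F (halogen, monovalent) → 0 H
  atom 4: F (halogen, monovalent) → 0 H
  atom 5: C, bond orders sum to 4 (valence 4) → 0 H
  atom 6: C, bond orders sum to 4 (valence 4) → 0 H
  atom 7: C, bond orders sum to 4 (valence 4) → 0 H
  atom 8: O, bond orders sum to 2 (valence 2) → 0 H
  atom 9: O, bond orders sum to 1 (valence 2) → 1 H
  atom 10: C, bond orders sum to 4 (valence 4) → 0 H
  atom 11: S, bond orders sum to 1 (valence 2) → 1 H
  atom 12: C, bond orders sum to 4 (valence 4) → 0 H
  atom 13: C, bond orders sum to 3 (valence 4) → 1 H
  atom 14: C, bond orders sum to 4 (valence 4) → 0 H
  atom 15: C, bond orders sum to 2 (valence 4) → 2 H
  atom 16: C, bond orders sum to 1 (valence 4) → 3 H
  atom 17: C, bond orders sum to 2 (valence 4) → 2 H
  atom 18: C, bond orders sum to 2 (valence 4) → 2 H
  atom 19: C, bond orders sum to 4 (valence 4) → 0 H
  atom 20: O, bond orders sum to 2 (valence 2) → 0 H
  atom 21: N, bond orders sum to 1 (valence 3) → 2 H
Totals → C:13, H:14, F:3, N:1, O:3, S:1.
In Hill order: C13H14F3NO3S.

C13H14F3NO3S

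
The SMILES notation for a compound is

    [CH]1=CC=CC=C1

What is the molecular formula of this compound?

Walk through each heavy atom and fill implicit hydrogens from standard valence (C 4, N 3, O 2, S 2, halogen 1):
  atom 1: C with explicit H count 1
  atom 2: C, bond orders sum to 3 (valence 4) → 1 H
  atom 3: C, bond orders sum to 3 (valence 4) → 1 H
  atom 4: C, bond orders sum to 3 (valence 4) → 1 H
  atom 5: C, bond orders sum to 3 (valence 4) → 1 H
  atom 6: C, bond orders sum to 3 (valence 4) → 1 H
Totals → C:6, H:6.

C6H6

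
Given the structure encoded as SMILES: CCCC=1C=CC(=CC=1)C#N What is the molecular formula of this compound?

Walk through each heavy atom and fill implicit hydrogens from standard valence (C 4, N 3, O 2, S 2, halogen 1):
  atom 1: C, bond orders sum to 1 (valence 4) → 3 H
  atom 2: C, bond orders sum to 2 (valence 4) → 2 H
  atom 3: C, bond orders sum to 2 (valence 4) → 2 H
  atom 4: C, bond orders sum to 4 (valence 4) → 0 H
  atom 5: C, bond orders sum to 3 (valence 4) → 1 H
  atom 6: C, bond orders sum to 3 (valence 4) → 1 H
  atom 7: C, bond orders sum to 4 (valence 4) → 0 H
  atom 8: C, bond orders sum to 3 (valence 4) → 1 H
  atom 9: C, bond orders sum to 3 (valence 4) → 1 H
  atom 10: C, bond orders sum to 4 (valence 4) → 0 H
  atom 11: N, bond orders sum to 3 (valence 3) → 0 H
Totals → C:10, H:11, N:1.
In Hill order: C10H11N.

C10H11N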